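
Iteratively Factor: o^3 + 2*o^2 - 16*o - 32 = (o + 4)*(o^2 - 2*o - 8) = (o - 4)*(o + 4)*(o + 2)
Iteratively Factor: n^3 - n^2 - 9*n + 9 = (n + 3)*(n^2 - 4*n + 3) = (n - 1)*(n + 3)*(n - 3)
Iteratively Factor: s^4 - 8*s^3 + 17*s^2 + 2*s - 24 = (s - 2)*(s^3 - 6*s^2 + 5*s + 12) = (s - 2)*(s + 1)*(s^2 - 7*s + 12) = (s - 4)*(s - 2)*(s + 1)*(s - 3)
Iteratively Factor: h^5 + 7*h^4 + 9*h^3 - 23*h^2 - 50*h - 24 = (h + 3)*(h^4 + 4*h^3 - 3*h^2 - 14*h - 8) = (h + 1)*(h + 3)*(h^3 + 3*h^2 - 6*h - 8) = (h - 2)*(h + 1)*(h + 3)*(h^2 + 5*h + 4) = (h - 2)*(h + 1)*(h + 3)*(h + 4)*(h + 1)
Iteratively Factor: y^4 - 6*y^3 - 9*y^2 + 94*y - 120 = (y - 5)*(y^3 - y^2 - 14*y + 24) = (y - 5)*(y + 4)*(y^2 - 5*y + 6) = (y - 5)*(y - 3)*(y + 4)*(y - 2)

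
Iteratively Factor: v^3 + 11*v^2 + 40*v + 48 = (v + 4)*(v^2 + 7*v + 12) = (v + 4)^2*(v + 3)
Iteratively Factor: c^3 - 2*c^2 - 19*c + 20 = (c - 5)*(c^2 + 3*c - 4) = (c - 5)*(c + 4)*(c - 1)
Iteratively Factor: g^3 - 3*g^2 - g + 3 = (g - 3)*(g^2 - 1) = (g - 3)*(g + 1)*(g - 1)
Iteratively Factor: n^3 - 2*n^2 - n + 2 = (n - 2)*(n^2 - 1) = (n - 2)*(n + 1)*(n - 1)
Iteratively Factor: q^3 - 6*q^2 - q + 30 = (q - 3)*(q^2 - 3*q - 10) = (q - 3)*(q + 2)*(q - 5)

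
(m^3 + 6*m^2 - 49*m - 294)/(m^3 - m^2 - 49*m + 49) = (m + 6)/(m - 1)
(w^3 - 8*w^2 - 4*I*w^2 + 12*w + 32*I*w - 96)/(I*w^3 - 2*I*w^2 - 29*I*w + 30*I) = (-I*w^3 + w^2*(-4 + 8*I) + w*(32 - 12*I) + 96*I)/(w^3 - 2*w^2 - 29*w + 30)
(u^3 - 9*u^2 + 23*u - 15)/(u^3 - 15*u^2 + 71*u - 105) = (u - 1)/(u - 7)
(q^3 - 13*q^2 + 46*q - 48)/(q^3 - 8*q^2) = 1 - 5/q + 6/q^2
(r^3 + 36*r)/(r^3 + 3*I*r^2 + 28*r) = (r^2 + 36)/(r^2 + 3*I*r + 28)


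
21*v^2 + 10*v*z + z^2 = (3*v + z)*(7*v + z)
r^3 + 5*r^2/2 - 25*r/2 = r*(r - 5/2)*(r + 5)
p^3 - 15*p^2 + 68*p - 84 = (p - 7)*(p - 6)*(p - 2)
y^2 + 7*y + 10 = (y + 2)*(y + 5)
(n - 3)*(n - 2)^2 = n^3 - 7*n^2 + 16*n - 12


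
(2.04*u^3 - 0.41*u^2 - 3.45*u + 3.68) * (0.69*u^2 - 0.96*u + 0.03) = 1.4076*u^5 - 2.2413*u^4 - 1.9257*u^3 + 5.8389*u^2 - 3.6363*u + 0.1104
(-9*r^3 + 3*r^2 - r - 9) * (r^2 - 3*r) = -9*r^5 + 30*r^4 - 10*r^3 - 6*r^2 + 27*r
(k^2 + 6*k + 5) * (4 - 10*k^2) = -10*k^4 - 60*k^3 - 46*k^2 + 24*k + 20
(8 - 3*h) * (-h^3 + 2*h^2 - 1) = 3*h^4 - 14*h^3 + 16*h^2 + 3*h - 8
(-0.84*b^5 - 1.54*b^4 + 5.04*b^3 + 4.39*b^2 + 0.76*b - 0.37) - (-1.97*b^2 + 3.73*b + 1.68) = -0.84*b^5 - 1.54*b^4 + 5.04*b^3 + 6.36*b^2 - 2.97*b - 2.05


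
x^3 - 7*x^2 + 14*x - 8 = (x - 4)*(x - 2)*(x - 1)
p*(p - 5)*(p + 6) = p^3 + p^2 - 30*p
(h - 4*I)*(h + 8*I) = h^2 + 4*I*h + 32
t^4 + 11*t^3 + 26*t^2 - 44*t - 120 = (t - 2)*(t + 2)*(t + 5)*(t + 6)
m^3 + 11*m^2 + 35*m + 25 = (m + 1)*(m + 5)^2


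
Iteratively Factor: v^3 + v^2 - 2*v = (v + 2)*(v^2 - v) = (v - 1)*(v + 2)*(v)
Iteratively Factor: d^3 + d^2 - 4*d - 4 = (d - 2)*(d^2 + 3*d + 2) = (d - 2)*(d + 1)*(d + 2)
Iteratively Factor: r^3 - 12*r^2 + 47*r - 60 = (r - 3)*(r^2 - 9*r + 20) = (r - 4)*(r - 3)*(r - 5)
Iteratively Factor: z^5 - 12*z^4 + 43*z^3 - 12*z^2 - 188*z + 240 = (z - 4)*(z^4 - 8*z^3 + 11*z^2 + 32*z - 60) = (z - 5)*(z - 4)*(z^3 - 3*z^2 - 4*z + 12) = (z - 5)*(z - 4)*(z - 3)*(z^2 - 4) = (z - 5)*(z - 4)*(z - 3)*(z + 2)*(z - 2)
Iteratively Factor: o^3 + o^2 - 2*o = (o + 2)*(o^2 - o) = o*(o + 2)*(o - 1)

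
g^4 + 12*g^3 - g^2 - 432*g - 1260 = (g - 6)*(g + 5)*(g + 6)*(g + 7)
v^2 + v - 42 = (v - 6)*(v + 7)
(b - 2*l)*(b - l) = b^2 - 3*b*l + 2*l^2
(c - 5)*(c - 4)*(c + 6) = c^3 - 3*c^2 - 34*c + 120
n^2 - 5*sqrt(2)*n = n*(n - 5*sqrt(2))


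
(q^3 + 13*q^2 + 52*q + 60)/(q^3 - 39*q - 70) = (q + 6)/(q - 7)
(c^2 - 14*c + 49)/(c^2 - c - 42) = (c - 7)/(c + 6)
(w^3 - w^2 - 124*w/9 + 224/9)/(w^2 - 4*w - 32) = (w^2 - 5*w + 56/9)/(w - 8)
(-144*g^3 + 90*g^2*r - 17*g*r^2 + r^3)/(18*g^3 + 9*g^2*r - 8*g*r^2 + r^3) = (-8*g + r)/(g + r)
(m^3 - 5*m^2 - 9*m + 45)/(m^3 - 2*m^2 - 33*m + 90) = (m + 3)/(m + 6)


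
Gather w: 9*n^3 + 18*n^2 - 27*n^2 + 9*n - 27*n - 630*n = 9*n^3 - 9*n^2 - 648*n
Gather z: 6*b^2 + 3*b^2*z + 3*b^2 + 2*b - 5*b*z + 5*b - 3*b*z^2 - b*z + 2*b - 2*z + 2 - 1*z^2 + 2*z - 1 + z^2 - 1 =9*b^2 - 3*b*z^2 + 9*b + z*(3*b^2 - 6*b)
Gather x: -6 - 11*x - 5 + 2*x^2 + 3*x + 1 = 2*x^2 - 8*x - 10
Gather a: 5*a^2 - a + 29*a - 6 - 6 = 5*a^2 + 28*a - 12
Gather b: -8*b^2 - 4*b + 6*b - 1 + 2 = -8*b^2 + 2*b + 1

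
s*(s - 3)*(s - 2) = s^3 - 5*s^2 + 6*s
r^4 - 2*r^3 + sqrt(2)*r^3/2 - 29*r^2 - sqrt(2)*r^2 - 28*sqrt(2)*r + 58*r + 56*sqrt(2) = (r - 2)*(r - 4*sqrt(2))*(r + sqrt(2))*(r + 7*sqrt(2)/2)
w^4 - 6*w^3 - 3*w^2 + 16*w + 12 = (w - 6)*(w - 2)*(w + 1)^2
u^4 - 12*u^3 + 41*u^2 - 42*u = u*(u - 7)*(u - 3)*(u - 2)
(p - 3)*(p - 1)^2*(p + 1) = p^4 - 4*p^3 + 2*p^2 + 4*p - 3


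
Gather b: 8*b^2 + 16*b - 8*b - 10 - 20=8*b^2 + 8*b - 30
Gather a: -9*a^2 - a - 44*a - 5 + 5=-9*a^2 - 45*a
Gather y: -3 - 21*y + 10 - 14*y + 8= 15 - 35*y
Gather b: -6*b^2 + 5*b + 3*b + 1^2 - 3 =-6*b^2 + 8*b - 2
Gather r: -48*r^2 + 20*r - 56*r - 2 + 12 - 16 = -48*r^2 - 36*r - 6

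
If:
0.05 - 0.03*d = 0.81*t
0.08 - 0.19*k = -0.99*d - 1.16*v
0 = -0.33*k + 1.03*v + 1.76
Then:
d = 0.942760942760943 - 0.572696663605755*v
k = 3.12121212121212*v + 5.33333333333333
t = 0.0212109875409539*v + 0.0268113231076194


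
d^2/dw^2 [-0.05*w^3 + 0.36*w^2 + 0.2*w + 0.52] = 0.72 - 0.3*w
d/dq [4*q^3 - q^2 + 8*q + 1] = 12*q^2 - 2*q + 8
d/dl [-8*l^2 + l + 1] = 1 - 16*l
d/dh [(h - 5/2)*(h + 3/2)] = 2*h - 1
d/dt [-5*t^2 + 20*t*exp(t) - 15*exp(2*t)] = 20*t*exp(t) - 10*t - 30*exp(2*t) + 20*exp(t)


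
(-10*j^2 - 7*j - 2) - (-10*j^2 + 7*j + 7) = -14*j - 9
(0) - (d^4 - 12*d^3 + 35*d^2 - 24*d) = -d^4 + 12*d^3 - 35*d^2 + 24*d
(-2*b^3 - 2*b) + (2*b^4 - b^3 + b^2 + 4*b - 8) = 2*b^4 - 3*b^3 + b^2 + 2*b - 8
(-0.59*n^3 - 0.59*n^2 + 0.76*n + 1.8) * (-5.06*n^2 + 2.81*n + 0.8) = 2.9854*n^5 + 1.3275*n^4 - 5.9755*n^3 - 7.4444*n^2 + 5.666*n + 1.44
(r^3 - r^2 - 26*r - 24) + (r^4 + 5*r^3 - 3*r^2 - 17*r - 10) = r^4 + 6*r^3 - 4*r^2 - 43*r - 34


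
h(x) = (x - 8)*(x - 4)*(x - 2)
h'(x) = (x - 8)*(x - 4) + (x - 8)*(x - 2) + (x - 4)*(x - 2)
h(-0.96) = -131.55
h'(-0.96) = 85.64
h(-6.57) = -1319.82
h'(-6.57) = 369.45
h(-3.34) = -444.48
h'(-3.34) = 182.99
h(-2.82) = -355.68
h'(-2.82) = 158.82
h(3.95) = 0.39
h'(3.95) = -7.79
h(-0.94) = -129.84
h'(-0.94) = 84.97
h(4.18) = -1.50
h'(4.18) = -8.62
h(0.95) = -22.58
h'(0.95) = 32.11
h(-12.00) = -4480.00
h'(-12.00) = 824.00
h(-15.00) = -7429.00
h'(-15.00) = 1151.00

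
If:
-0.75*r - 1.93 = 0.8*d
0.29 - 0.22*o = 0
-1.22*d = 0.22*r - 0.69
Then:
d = 1.27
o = 1.32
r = -3.93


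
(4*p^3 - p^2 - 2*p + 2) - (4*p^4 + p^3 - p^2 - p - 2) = -4*p^4 + 3*p^3 - p + 4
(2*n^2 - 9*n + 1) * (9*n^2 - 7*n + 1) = 18*n^4 - 95*n^3 + 74*n^2 - 16*n + 1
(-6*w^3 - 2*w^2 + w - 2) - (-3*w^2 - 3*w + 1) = -6*w^3 + w^2 + 4*w - 3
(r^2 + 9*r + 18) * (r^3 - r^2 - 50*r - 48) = r^5 + 8*r^4 - 41*r^3 - 516*r^2 - 1332*r - 864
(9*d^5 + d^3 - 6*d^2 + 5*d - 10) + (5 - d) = 9*d^5 + d^3 - 6*d^2 + 4*d - 5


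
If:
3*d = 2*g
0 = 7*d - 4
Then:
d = 4/7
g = 6/7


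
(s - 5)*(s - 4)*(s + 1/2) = s^3 - 17*s^2/2 + 31*s/2 + 10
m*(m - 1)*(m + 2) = m^3 + m^2 - 2*m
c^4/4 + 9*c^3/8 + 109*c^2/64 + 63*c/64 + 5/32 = (c/4 + 1/2)*(c + 1/4)*(c + 1)*(c + 5/4)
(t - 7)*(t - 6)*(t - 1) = t^3 - 14*t^2 + 55*t - 42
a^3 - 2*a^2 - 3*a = a*(a - 3)*(a + 1)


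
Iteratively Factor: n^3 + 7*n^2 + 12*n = (n + 3)*(n^2 + 4*n) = n*(n + 3)*(n + 4)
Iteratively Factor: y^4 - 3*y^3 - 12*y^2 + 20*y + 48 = (y - 4)*(y^3 + y^2 - 8*y - 12) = (y - 4)*(y - 3)*(y^2 + 4*y + 4) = (y - 4)*(y - 3)*(y + 2)*(y + 2)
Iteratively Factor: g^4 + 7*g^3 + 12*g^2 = (g + 4)*(g^3 + 3*g^2) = g*(g + 4)*(g^2 + 3*g) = g*(g + 3)*(g + 4)*(g)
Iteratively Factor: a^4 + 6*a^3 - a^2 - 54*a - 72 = (a - 3)*(a^3 + 9*a^2 + 26*a + 24) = (a - 3)*(a + 2)*(a^2 + 7*a + 12) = (a - 3)*(a + 2)*(a + 4)*(a + 3)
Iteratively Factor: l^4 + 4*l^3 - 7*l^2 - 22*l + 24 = (l - 2)*(l^3 + 6*l^2 + 5*l - 12) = (l - 2)*(l + 3)*(l^2 + 3*l - 4) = (l - 2)*(l - 1)*(l + 3)*(l + 4)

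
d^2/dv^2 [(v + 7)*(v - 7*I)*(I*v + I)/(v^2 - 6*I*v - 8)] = (v^3*(16 + 42*I) + v^2*(342 + 384*I) + v*(2688 - 1044*I) - 1176 - 4352*I)/(v^6 - 18*I*v^5 - 132*v^4 + 504*I*v^3 + 1056*v^2 - 1152*I*v - 512)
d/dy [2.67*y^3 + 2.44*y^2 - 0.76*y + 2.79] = 8.01*y^2 + 4.88*y - 0.76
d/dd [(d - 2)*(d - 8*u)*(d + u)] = 3*d^2 - 14*d*u - 4*d - 8*u^2 + 14*u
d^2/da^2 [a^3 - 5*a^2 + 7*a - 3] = 6*a - 10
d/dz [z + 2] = 1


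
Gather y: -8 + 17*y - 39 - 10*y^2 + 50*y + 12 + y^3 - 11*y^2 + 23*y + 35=y^3 - 21*y^2 + 90*y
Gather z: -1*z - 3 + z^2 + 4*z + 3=z^2 + 3*z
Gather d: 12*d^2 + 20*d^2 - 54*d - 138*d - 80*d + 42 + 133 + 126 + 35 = 32*d^2 - 272*d + 336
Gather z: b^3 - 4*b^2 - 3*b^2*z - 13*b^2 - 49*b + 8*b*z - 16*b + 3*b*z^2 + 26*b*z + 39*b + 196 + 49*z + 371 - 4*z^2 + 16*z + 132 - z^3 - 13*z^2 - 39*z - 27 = b^3 - 17*b^2 - 26*b - z^3 + z^2*(3*b - 17) + z*(-3*b^2 + 34*b + 26) + 672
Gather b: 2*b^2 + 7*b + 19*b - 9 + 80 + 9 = 2*b^2 + 26*b + 80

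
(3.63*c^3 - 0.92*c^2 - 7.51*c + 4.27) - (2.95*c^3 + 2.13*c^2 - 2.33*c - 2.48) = 0.68*c^3 - 3.05*c^2 - 5.18*c + 6.75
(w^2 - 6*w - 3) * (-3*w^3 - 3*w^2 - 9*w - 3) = -3*w^5 + 15*w^4 + 18*w^3 + 60*w^2 + 45*w + 9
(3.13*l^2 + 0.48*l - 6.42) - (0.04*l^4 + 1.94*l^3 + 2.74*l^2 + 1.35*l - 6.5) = -0.04*l^4 - 1.94*l^3 + 0.39*l^2 - 0.87*l + 0.0800000000000001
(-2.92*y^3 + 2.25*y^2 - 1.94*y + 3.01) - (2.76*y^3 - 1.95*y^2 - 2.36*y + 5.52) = -5.68*y^3 + 4.2*y^2 + 0.42*y - 2.51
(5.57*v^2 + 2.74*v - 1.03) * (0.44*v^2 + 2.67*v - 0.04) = 2.4508*v^4 + 16.0775*v^3 + 6.6398*v^2 - 2.8597*v + 0.0412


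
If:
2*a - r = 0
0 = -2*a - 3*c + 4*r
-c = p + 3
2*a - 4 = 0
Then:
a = 2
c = 4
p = -7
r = 4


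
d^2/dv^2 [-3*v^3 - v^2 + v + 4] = -18*v - 2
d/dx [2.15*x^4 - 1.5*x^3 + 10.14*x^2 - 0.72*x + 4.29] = 8.6*x^3 - 4.5*x^2 + 20.28*x - 0.72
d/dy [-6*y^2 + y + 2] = 1 - 12*y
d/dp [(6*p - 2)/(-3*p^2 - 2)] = 6*(3*p^2 - 2*p - 2)/(9*p^4 + 12*p^2 + 4)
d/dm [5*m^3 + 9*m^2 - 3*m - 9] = 15*m^2 + 18*m - 3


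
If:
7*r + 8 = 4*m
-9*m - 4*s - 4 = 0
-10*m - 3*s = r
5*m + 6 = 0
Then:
No Solution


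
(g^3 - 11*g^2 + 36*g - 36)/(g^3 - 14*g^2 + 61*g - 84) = (g^2 - 8*g + 12)/(g^2 - 11*g + 28)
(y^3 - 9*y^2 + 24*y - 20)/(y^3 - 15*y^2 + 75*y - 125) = (y^2 - 4*y + 4)/(y^2 - 10*y + 25)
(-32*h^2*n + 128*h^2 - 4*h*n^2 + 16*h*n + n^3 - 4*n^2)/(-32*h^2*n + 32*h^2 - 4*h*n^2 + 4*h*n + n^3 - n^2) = (n - 4)/(n - 1)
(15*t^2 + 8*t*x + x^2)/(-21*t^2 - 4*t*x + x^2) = (5*t + x)/(-7*t + x)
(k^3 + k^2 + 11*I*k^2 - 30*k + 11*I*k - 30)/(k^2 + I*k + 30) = (k^2 + k*(1 + 5*I) + 5*I)/(k - 5*I)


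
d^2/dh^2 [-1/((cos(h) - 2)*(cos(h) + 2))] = 2*(2*sin(h)^4 - 9*sin(h)^2 + 3)/((cos(h) - 2)^3*(cos(h) + 2)^3)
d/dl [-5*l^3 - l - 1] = -15*l^2 - 1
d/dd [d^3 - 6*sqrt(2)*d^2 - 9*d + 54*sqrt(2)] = 3*d^2 - 12*sqrt(2)*d - 9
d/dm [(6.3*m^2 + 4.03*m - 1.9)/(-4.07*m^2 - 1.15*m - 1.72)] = (9.1571*m^2 - 37.138*m - 9.1166)/(16.5649*m^4 + 9.361*m^3 + 15.3233*m^2 + 3.956*m + 2.9584)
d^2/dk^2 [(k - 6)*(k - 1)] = 2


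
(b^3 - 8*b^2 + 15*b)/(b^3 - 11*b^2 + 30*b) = (b - 3)/(b - 6)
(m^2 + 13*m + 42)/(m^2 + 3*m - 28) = (m + 6)/(m - 4)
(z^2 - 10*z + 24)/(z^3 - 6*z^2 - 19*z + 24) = (z^2 - 10*z + 24)/(z^3 - 6*z^2 - 19*z + 24)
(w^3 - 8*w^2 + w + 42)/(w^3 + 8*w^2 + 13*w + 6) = (w^3 - 8*w^2 + w + 42)/(w^3 + 8*w^2 + 13*w + 6)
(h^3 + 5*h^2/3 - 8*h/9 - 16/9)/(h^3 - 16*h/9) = (3*h^2 + h - 4)/(h*(3*h - 4))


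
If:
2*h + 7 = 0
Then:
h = -7/2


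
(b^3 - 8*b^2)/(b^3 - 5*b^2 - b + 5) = b^2*(b - 8)/(b^3 - 5*b^2 - b + 5)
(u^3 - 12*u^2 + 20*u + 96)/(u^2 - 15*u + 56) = (u^2 - 4*u - 12)/(u - 7)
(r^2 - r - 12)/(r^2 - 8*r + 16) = (r + 3)/(r - 4)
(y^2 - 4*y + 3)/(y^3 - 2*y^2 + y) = (y - 3)/(y*(y - 1))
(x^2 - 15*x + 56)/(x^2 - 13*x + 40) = (x - 7)/(x - 5)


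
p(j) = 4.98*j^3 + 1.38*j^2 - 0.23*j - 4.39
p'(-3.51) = 174.14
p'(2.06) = 68.85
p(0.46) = -3.72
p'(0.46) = 4.20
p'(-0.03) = -0.30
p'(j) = 14.94*j^2 + 2.76*j - 0.23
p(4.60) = 508.49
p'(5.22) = 421.27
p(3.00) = 141.80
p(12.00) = 8797.01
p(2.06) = 44.53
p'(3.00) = 142.51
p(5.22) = 740.35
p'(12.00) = 2184.25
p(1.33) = 9.46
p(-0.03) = -4.38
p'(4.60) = 328.60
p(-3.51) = -201.93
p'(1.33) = 29.87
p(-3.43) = -188.33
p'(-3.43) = 166.07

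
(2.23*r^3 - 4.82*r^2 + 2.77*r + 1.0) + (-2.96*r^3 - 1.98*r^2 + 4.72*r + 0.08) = -0.73*r^3 - 6.8*r^2 + 7.49*r + 1.08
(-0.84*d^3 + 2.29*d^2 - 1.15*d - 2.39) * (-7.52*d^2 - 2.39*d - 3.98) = 6.3168*d^5 - 15.2132*d^4 + 6.5181*d^3 + 11.6071*d^2 + 10.2891*d + 9.5122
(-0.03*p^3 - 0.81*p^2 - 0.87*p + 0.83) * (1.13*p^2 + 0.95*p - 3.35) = -0.0339*p^5 - 0.9438*p^4 - 1.6521*p^3 + 2.8249*p^2 + 3.703*p - 2.7805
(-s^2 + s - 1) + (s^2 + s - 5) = 2*s - 6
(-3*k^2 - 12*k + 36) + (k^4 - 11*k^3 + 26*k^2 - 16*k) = k^4 - 11*k^3 + 23*k^2 - 28*k + 36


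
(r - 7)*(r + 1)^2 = r^3 - 5*r^2 - 13*r - 7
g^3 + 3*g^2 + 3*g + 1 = (g + 1)^3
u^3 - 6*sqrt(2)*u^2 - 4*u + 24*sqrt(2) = (u - 2)*(u + 2)*(u - 6*sqrt(2))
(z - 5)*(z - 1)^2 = z^3 - 7*z^2 + 11*z - 5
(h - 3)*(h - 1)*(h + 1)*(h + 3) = h^4 - 10*h^2 + 9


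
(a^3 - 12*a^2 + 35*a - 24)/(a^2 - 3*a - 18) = (-a^3 + 12*a^2 - 35*a + 24)/(-a^2 + 3*a + 18)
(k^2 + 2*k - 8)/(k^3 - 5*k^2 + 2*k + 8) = (k + 4)/(k^2 - 3*k - 4)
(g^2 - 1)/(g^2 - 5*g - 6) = (g - 1)/(g - 6)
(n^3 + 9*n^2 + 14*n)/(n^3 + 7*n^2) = (n + 2)/n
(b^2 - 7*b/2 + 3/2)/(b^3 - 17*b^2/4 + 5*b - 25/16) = 8*(b - 3)/(8*b^2 - 30*b + 25)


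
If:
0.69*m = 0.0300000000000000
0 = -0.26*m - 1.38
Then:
No Solution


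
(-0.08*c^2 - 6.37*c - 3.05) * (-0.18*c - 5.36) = 0.0144*c^3 + 1.5754*c^2 + 34.6922*c + 16.348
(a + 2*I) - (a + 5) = -5 + 2*I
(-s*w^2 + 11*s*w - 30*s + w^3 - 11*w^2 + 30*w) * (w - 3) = -s*w^3 + 14*s*w^2 - 63*s*w + 90*s + w^4 - 14*w^3 + 63*w^2 - 90*w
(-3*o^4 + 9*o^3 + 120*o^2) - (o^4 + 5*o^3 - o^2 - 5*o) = -4*o^4 + 4*o^3 + 121*o^2 + 5*o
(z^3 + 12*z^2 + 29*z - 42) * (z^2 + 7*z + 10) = z^5 + 19*z^4 + 123*z^3 + 281*z^2 - 4*z - 420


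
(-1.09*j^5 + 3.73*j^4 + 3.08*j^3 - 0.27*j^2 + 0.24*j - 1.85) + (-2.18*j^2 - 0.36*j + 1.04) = -1.09*j^5 + 3.73*j^4 + 3.08*j^3 - 2.45*j^2 - 0.12*j - 0.81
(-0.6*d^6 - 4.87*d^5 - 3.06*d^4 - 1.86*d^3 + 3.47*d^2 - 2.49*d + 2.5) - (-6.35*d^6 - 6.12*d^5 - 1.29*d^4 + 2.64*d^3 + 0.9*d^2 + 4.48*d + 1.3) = 5.75*d^6 + 1.25*d^5 - 1.77*d^4 - 4.5*d^3 + 2.57*d^2 - 6.97*d + 1.2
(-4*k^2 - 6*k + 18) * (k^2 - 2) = -4*k^4 - 6*k^3 + 26*k^2 + 12*k - 36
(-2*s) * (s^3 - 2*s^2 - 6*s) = -2*s^4 + 4*s^3 + 12*s^2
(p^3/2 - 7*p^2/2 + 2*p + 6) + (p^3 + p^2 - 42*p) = 3*p^3/2 - 5*p^2/2 - 40*p + 6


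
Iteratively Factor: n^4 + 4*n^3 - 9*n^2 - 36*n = (n + 3)*(n^3 + n^2 - 12*n) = (n + 3)*(n + 4)*(n^2 - 3*n) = n*(n + 3)*(n + 4)*(n - 3)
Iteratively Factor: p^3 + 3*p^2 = (p)*(p^2 + 3*p) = p*(p + 3)*(p)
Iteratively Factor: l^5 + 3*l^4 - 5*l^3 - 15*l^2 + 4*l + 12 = (l - 1)*(l^4 + 4*l^3 - l^2 - 16*l - 12) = (l - 1)*(l + 2)*(l^3 + 2*l^2 - 5*l - 6) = (l - 1)*(l + 2)*(l + 3)*(l^2 - l - 2) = (l - 1)*(l + 1)*(l + 2)*(l + 3)*(l - 2)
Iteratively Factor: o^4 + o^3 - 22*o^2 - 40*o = (o)*(o^3 + o^2 - 22*o - 40) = o*(o + 2)*(o^2 - o - 20) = o*(o + 2)*(o + 4)*(o - 5)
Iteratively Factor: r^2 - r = (r)*(r - 1)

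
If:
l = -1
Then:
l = -1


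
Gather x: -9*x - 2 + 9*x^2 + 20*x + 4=9*x^2 + 11*x + 2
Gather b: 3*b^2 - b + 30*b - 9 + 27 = 3*b^2 + 29*b + 18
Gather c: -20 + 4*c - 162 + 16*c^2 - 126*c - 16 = 16*c^2 - 122*c - 198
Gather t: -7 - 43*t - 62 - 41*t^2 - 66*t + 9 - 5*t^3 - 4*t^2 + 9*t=-5*t^3 - 45*t^2 - 100*t - 60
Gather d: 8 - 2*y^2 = 8 - 2*y^2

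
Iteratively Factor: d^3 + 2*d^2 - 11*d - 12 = (d + 1)*(d^2 + d - 12) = (d + 1)*(d + 4)*(d - 3)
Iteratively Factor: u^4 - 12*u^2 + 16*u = (u - 2)*(u^3 + 2*u^2 - 8*u) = (u - 2)^2*(u^2 + 4*u) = (u - 2)^2*(u + 4)*(u)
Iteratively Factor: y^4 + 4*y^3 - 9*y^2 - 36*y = (y)*(y^3 + 4*y^2 - 9*y - 36) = y*(y - 3)*(y^2 + 7*y + 12) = y*(y - 3)*(y + 3)*(y + 4)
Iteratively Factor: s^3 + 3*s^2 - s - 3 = (s - 1)*(s^2 + 4*s + 3) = (s - 1)*(s + 1)*(s + 3)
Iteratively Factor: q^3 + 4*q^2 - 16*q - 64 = (q + 4)*(q^2 - 16) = (q - 4)*(q + 4)*(q + 4)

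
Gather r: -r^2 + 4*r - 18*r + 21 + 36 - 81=-r^2 - 14*r - 24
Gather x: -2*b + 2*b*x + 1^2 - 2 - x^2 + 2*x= -2*b - x^2 + x*(2*b + 2) - 1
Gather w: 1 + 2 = 3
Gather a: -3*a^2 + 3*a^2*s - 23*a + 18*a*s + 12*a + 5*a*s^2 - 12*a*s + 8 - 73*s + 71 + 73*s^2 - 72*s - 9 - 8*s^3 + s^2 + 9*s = a^2*(3*s - 3) + a*(5*s^2 + 6*s - 11) - 8*s^3 + 74*s^2 - 136*s + 70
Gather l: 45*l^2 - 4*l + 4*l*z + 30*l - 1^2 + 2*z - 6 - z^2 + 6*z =45*l^2 + l*(4*z + 26) - z^2 + 8*z - 7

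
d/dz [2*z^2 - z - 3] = 4*z - 1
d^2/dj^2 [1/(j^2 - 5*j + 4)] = 2*(-j^2 + 5*j + (2*j - 5)^2 - 4)/(j^2 - 5*j + 4)^3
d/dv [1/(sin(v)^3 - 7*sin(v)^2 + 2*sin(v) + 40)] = (-3*sin(v)^2 + 14*sin(v) - 2)*cos(v)/(sin(v)^3 - 7*sin(v)^2 + 2*sin(v) + 40)^2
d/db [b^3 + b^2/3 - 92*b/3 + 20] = 3*b^2 + 2*b/3 - 92/3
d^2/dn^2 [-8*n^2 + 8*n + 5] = -16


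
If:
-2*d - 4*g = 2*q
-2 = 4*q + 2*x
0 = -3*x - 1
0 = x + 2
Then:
No Solution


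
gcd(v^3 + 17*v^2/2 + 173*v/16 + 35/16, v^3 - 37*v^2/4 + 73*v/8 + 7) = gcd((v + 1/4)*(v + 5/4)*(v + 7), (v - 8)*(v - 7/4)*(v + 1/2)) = 1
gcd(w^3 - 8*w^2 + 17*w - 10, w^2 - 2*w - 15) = w - 5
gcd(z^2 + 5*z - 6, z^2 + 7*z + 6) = z + 6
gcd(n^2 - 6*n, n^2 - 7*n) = n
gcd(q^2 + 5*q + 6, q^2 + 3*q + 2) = q + 2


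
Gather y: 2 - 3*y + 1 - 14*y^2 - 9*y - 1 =-14*y^2 - 12*y + 2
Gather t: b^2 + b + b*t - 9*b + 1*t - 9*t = b^2 - 8*b + t*(b - 8)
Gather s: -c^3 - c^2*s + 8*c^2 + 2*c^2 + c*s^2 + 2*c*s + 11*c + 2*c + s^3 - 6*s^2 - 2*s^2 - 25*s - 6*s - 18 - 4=-c^3 + 10*c^2 + 13*c + s^3 + s^2*(c - 8) + s*(-c^2 + 2*c - 31) - 22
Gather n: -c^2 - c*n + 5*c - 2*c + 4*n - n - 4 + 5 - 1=-c^2 + 3*c + n*(3 - c)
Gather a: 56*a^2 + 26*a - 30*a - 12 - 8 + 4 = 56*a^2 - 4*a - 16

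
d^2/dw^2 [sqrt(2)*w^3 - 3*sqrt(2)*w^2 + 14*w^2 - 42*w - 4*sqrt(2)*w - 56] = 6*sqrt(2)*w - 6*sqrt(2) + 28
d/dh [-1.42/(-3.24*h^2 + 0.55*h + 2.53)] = (0.781 - 9.2016*h)/(-3.24*h^2 + 0.55*h + 2.53)^2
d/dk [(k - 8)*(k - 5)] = 2*k - 13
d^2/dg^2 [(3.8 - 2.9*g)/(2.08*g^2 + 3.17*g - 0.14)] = (-(2.9*g - 3.8)*(4.16*g + 3.17)*(8.32*g + 6.34) + (36.192*g + 2.578)*(2.08*g^2 + 3.17*g - 0.14))/(2.08*g^2 + 3.17*g - 0.14)^3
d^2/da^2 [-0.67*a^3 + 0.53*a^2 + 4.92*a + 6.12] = 1.06 - 4.02*a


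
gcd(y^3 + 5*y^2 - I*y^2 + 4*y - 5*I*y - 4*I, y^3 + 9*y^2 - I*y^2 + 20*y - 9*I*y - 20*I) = y^2 + y*(4 - I) - 4*I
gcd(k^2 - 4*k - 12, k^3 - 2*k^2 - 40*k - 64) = k + 2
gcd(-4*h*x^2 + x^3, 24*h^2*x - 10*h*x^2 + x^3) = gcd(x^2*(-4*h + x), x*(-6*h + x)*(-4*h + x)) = -4*h*x + x^2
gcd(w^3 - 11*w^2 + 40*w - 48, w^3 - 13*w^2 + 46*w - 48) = w - 3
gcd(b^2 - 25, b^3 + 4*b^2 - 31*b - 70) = b - 5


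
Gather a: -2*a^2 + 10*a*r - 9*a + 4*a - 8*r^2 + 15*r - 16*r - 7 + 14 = -2*a^2 + a*(10*r - 5) - 8*r^2 - r + 7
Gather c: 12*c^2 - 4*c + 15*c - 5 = 12*c^2 + 11*c - 5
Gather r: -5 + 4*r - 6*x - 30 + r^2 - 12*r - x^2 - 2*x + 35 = r^2 - 8*r - x^2 - 8*x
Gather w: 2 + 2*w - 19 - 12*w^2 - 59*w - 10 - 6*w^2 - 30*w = -18*w^2 - 87*w - 27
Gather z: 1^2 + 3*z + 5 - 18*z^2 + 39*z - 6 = -18*z^2 + 42*z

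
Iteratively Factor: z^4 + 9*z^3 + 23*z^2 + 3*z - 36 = (z - 1)*(z^3 + 10*z^2 + 33*z + 36) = (z - 1)*(z + 3)*(z^2 + 7*z + 12) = (z - 1)*(z + 3)*(z + 4)*(z + 3)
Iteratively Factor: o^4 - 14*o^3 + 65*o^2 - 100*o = (o - 4)*(o^3 - 10*o^2 + 25*o) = (o - 5)*(o - 4)*(o^2 - 5*o) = o*(o - 5)*(o - 4)*(o - 5)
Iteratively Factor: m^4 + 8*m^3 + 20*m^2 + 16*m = (m)*(m^3 + 8*m^2 + 20*m + 16) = m*(m + 4)*(m^2 + 4*m + 4) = m*(m + 2)*(m + 4)*(m + 2)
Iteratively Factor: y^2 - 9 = (y + 3)*(y - 3)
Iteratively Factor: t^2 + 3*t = (t + 3)*(t)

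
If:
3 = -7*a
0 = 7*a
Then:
No Solution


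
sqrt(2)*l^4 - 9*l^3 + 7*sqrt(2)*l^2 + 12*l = l*(l - 3*sqrt(2))*(l - 2*sqrt(2))*(sqrt(2)*l + 1)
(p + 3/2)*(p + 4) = p^2 + 11*p/2 + 6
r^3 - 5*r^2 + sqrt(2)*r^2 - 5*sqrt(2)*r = r*(r - 5)*(r + sqrt(2))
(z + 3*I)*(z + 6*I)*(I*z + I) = I*z^3 - 9*z^2 + I*z^2 - 9*z - 18*I*z - 18*I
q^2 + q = q*(q + 1)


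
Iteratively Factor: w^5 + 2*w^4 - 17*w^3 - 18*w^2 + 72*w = (w + 4)*(w^4 - 2*w^3 - 9*w^2 + 18*w) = (w - 3)*(w + 4)*(w^3 + w^2 - 6*w) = (w - 3)*(w + 3)*(w + 4)*(w^2 - 2*w) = (w - 3)*(w - 2)*(w + 3)*(w + 4)*(w)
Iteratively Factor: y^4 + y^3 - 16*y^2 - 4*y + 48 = (y + 2)*(y^3 - y^2 - 14*y + 24) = (y - 3)*(y + 2)*(y^2 + 2*y - 8) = (y - 3)*(y - 2)*(y + 2)*(y + 4)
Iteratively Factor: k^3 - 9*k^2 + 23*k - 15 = (k - 5)*(k^2 - 4*k + 3) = (k - 5)*(k - 1)*(k - 3)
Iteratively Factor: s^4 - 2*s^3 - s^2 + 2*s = (s + 1)*(s^3 - 3*s^2 + 2*s) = s*(s + 1)*(s^2 - 3*s + 2) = s*(s - 2)*(s + 1)*(s - 1)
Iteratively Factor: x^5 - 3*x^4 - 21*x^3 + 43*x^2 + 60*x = (x - 5)*(x^4 + 2*x^3 - 11*x^2 - 12*x) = (x - 5)*(x + 1)*(x^3 + x^2 - 12*x) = (x - 5)*(x + 1)*(x + 4)*(x^2 - 3*x) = x*(x - 5)*(x + 1)*(x + 4)*(x - 3)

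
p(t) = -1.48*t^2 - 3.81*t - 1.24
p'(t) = -2.96*t - 3.81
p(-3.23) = -4.37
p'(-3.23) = 5.75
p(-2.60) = -1.34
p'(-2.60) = 3.89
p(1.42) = -9.63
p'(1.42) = -8.01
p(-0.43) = 0.12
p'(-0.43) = -2.54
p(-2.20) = -0.02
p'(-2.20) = 2.70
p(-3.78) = -7.99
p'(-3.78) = 7.38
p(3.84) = -37.69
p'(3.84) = -15.18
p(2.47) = -19.68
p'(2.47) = -11.12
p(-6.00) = -31.66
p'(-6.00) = 13.95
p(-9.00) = -86.83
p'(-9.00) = 22.83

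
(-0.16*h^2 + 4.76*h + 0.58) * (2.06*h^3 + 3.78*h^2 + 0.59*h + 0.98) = -0.3296*h^5 + 9.2008*h^4 + 19.0932*h^3 + 4.844*h^2 + 5.007*h + 0.5684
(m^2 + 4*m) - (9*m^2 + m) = -8*m^2 + 3*m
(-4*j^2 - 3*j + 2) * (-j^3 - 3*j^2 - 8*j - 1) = 4*j^5 + 15*j^4 + 39*j^3 + 22*j^2 - 13*j - 2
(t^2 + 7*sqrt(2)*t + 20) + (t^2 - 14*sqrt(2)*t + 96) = 2*t^2 - 7*sqrt(2)*t + 116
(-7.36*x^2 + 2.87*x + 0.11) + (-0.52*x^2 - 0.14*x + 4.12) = -7.88*x^2 + 2.73*x + 4.23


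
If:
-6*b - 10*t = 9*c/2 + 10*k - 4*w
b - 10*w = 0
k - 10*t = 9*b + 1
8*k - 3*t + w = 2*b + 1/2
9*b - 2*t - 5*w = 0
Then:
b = -50/2649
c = 370/2649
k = 74/2649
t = -425/5298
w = -5/2649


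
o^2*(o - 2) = o^3 - 2*o^2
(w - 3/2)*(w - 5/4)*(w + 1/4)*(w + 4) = w^4 + 3*w^3/2 - 141*w^2/16 + 167*w/32 + 15/8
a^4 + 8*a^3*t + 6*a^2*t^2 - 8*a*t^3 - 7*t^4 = (a - t)*(a + t)^2*(a + 7*t)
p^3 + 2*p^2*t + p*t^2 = p*(p + t)^2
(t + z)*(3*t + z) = 3*t^2 + 4*t*z + z^2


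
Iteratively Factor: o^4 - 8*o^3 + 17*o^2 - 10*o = (o - 2)*(o^3 - 6*o^2 + 5*o) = (o - 2)*(o - 1)*(o^2 - 5*o) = (o - 5)*(o - 2)*(o - 1)*(o)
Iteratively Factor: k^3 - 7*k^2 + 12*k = (k - 3)*(k^2 - 4*k) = (k - 4)*(k - 3)*(k)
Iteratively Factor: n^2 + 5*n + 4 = (n + 4)*(n + 1)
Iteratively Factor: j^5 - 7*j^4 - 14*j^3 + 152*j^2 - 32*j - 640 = (j + 2)*(j^4 - 9*j^3 + 4*j^2 + 144*j - 320) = (j - 4)*(j + 2)*(j^3 - 5*j^2 - 16*j + 80) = (j - 4)*(j + 2)*(j + 4)*(j^2 - 9*j + 20) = (j - 5)*(j - 4)*(j + 2)*(j + 4)*(j - 4)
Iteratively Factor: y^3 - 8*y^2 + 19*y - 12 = (y - 4)*(y^2 - 4*y + 3) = (y - 4)*(y - 1)*(y - 3)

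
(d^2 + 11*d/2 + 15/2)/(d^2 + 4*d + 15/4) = 2*(d + 3)/(2*d + 3)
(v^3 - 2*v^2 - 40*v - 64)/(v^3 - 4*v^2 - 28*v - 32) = (v + 4)/(v + 2)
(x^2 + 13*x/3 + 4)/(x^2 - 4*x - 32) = (x^2 + 13*x/3 + 4)/(x^2 - 4*x - 32)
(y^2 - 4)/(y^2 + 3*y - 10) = (y + 2)/(y + 5)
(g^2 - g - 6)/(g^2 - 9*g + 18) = (g + 2)/(g - 6)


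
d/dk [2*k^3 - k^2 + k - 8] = 6*k^2 - 2*k + 1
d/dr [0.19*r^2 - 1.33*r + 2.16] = 0.38*r - 1.33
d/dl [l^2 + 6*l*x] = 2*l + 6*x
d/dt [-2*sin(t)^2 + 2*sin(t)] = -2*sin(2*t) + 2*cos(t)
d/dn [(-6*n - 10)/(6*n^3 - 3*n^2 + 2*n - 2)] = 2*(36*n^3 + 81*n^2 - 30*n + 16)/(36*n^6 - 36*n^5 + 33*n^4 - 36*n^3 + 16*n^2 - 8*n + 4)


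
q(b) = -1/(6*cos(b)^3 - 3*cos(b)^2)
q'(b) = -(18*sin(b)*cos(b)^2 - 6*sin(b)*cos(b))/(6*cos(b)^3 - 3*cos(b)^2)^2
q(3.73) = 0.18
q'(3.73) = 0.32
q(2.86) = 0.12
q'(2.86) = -0.10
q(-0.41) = -0.48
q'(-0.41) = 0.87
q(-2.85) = 0.12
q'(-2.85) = 0.10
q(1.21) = 9.10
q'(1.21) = -9.69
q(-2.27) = 0.35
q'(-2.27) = 1.07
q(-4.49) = 4.75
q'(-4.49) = -48.49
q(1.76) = 6.85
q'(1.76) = -81.29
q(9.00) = 0.14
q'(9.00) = -0.17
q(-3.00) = 0.11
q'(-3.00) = 0.04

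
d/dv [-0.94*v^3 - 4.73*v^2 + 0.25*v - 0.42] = -2.82*v^2 - 9.46*v + 0.25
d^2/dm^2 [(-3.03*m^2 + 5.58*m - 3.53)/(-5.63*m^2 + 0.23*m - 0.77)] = (1.13686837721616e-13*m^4 - 345.89031*m^3 + 592.528224*m^2 + 117.713166*m - 28.615794)/(178.453547*m^6 - 21.870861*m^5 + 74.11332*m^4 - 5.994605*m^3 + 10.13628*m^2 - 0.409101*m + 0.456533)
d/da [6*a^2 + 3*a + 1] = 12*a + 3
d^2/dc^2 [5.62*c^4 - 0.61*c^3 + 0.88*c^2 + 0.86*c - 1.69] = 67.44*c^2 - 3.66*c + 1.76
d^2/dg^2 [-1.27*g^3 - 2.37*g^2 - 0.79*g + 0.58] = -7.62*g - 4.74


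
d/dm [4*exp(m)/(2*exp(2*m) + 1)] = (4 - 8*exp(2*m))*exp(m)/(4*exp(4*m) + 4*exp(2*m) + 1)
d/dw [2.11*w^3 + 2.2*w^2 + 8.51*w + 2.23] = 6.33*w^2 + 4.4*w + 8.51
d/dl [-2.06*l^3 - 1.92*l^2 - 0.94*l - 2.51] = -6.18*l^2 - 3.84*l - 0.94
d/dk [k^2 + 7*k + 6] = 2*k + 7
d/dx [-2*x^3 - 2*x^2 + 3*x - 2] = -6*x^2 - 4*x + 3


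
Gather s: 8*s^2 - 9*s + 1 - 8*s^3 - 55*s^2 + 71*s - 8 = -8*s^3 - 47*s^2 + 62*s - 7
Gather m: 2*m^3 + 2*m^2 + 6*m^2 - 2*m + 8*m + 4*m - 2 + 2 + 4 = 2*m^3 + 8*m^2 + 10*m + 4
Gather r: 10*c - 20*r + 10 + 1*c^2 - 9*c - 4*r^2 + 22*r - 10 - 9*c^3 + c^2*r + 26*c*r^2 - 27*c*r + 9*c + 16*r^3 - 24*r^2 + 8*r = -9*c^3 + c^2 + 10*c + 16*r^3 + r^2*(26*c - 28) + r*(c^2 - 27*c + 10)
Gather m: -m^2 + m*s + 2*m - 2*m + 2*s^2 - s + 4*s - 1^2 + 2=-m^2 + m*s + 2*s^2 + 3*s + 1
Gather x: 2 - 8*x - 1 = 1 - 8*x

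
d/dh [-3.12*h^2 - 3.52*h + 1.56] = -6.24*h - 3.52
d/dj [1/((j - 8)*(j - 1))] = (9 - 2*j)/(j^4 - 18*j^3 + 97*j^2 - 144*j + 64)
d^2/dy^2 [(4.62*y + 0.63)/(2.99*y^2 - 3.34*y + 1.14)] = ((27.0942 - 82.8828*y)*(2.99*y^2 - 3.34*y + 1.14) + (4.62*y + 0.63)*(5.98*y - 3.34)*(11.96*y - 6.68))/(2.99*y^2 - 3.34*y + 1.14)^3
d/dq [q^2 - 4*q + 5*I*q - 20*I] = 2*q - 4 + 5*I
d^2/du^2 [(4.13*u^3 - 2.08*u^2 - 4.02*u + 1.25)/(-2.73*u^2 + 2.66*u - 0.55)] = (5.6843418860808e-14*u^5 + 44.0883379999999*u^3 - 38.38233*u^2 + 10.75137*u - 0.914330000000003)/(20.346417*u^6 - 59.474142*u^5 + 70.246449*u^4 - 42.785036*u^3 + 14.152215*u^2 - 2.41395*u + 0.166375)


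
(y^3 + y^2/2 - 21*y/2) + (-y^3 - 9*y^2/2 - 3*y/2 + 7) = -4*y^2 - 12*y + 7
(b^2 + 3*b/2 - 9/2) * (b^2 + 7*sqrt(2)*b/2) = b^4 + 3*b^3/2 + 7*sqrt(2)*b^3/2 - 9*b^2/2 + 21*sqrt(2)*b^2/4 - 63*sqrt(2)*b/4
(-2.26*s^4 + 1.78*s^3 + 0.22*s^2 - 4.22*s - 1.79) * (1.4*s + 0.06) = -3.164*s^5 + 2.3564*s^4 + 0.4148*s^3 - 5.8948*s^2 - 2.7592*s - 0.1074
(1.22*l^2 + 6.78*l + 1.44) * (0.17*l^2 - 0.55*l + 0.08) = 0.2074*l^4 + 0.4816*l^3 - 3.3866*l^2 - 0.2496*l + 0.1152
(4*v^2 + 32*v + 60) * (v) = 4*v^3 + 32*v^2 + 60*v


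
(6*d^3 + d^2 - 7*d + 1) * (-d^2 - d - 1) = -6*d^5 - 7*d^4 + 5*d^2 + 6*d - 1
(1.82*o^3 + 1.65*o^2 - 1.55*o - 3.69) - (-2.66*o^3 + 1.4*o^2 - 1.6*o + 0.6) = 4.48*o^3 + 0.25*o^2 + 0.05*o - 4.29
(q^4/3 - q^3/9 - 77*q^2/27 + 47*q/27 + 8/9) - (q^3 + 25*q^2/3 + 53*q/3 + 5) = q^4/3 - 10*q^3/9 - 302*q^2/27 - 430*q/27 - 37/9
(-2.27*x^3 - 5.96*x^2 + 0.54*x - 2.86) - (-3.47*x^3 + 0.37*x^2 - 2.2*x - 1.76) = 1.2*x^3 - 6.33*x^2 + 2.74*x - 1.1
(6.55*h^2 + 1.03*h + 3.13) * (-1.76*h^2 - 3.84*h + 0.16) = -11.528*h^4 - 26.9648*h^3 - 8.416*h^2 - 11.8544*h + 0.5008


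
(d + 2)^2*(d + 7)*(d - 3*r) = d^4 - 3*d^3*r + 11*d^3 - 33*d^2*r + 32*d^2 - 96*d*r + 28*d - 84*r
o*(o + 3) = o^2 + 3*o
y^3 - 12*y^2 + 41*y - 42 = (y - 7)*(y - 3)*(y - 2)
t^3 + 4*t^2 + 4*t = t*(t + 2)^2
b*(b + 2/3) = b^2 + 2*b/3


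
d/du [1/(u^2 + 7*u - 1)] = (-2*u - 7)/(u^2 + 7*u - 1)^2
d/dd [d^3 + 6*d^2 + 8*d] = 3*d^2 + 12*d + 8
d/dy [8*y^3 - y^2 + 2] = 2*y*(12*y - 1)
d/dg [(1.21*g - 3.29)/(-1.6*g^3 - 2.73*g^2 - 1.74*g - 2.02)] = (3.872*g^3 - 12.4887*g^2 - 17.9634*g - 8.1688)/(2.56*g^6 + 8.736*g^5 + 13.0209*g^4 + 15.9644*g^3 + 14.0568*g^2 + 7.0296*g + 4.0804)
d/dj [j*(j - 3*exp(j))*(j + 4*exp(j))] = j^2*exp(j) + 3*j^2 - 24*j*exp(2*j) + 2*j*exp(j) - 12*exp(2*j)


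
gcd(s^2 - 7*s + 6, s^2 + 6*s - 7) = s - 1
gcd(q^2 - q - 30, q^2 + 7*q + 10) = q + 5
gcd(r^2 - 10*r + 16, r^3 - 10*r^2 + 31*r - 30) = r - 2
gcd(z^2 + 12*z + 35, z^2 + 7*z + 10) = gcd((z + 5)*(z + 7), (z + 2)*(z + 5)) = z + 5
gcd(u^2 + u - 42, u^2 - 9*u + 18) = u - 6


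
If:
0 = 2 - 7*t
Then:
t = 2/7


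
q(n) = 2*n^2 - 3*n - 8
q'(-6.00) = -27.00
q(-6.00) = 82.00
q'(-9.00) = -39.00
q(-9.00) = 181.00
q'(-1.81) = -10.24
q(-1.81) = 3.98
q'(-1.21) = -7.84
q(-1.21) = -1.44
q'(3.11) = 9.44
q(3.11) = 2.01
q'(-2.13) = -11.52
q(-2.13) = 7.46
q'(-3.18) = -15.72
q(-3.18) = 21.76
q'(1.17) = 1.68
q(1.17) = -8.77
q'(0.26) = -1.96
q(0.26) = -8.64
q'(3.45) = 10.80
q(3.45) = 5.46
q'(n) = 4*n - 3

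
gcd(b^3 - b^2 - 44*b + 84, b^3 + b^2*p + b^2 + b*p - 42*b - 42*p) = b^2 + b - 42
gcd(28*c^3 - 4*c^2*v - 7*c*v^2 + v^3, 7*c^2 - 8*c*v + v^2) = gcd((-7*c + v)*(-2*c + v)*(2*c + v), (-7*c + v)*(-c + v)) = -7*c + v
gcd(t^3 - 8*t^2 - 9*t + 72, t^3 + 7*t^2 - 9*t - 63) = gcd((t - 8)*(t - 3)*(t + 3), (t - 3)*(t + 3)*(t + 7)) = t^2 - 9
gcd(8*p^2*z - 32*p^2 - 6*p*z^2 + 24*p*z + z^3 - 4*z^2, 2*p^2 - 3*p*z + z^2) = -2*p + z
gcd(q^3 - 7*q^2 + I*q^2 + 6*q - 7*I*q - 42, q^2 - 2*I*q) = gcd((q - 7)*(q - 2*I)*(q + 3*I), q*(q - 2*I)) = q - 2*I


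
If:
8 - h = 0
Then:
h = 8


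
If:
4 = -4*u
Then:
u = -1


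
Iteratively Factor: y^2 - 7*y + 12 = (y - 3)*(y - 4)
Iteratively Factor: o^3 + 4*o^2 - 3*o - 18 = (o + 3)*(o^2 + o - 6) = (o + 3)^2*(o - 2)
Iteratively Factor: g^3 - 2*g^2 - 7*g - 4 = (g - 4)*(g^2 + 2*g + 1) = (g - 4)*(g + 1)*(g + 1)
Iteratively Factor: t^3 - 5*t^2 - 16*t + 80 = (t - 5)*(t^2 - 16) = (t - 5)*(t + 4)*(t - 4)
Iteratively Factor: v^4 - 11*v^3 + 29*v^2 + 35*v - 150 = (v - 5)*(v^3 - 6*v^2 - v + 30) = (v - 5)*(v - 3)*(v^2 - 3*v - 10) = (v - 5)*(v - 3)*(v + 2)*(v - 5)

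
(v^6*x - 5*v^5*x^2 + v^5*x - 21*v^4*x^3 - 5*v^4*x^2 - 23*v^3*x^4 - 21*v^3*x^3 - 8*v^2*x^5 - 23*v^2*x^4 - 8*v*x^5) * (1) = v^6*x - 5*v^5*x^2 + v^5*x - 21*v^4*x^3 - 5*v^4*x^2 - 23*v^3*x^4 - 21*v^3*x^3 - 8*v^2*x^5 - 23*v^2*x^4 - 8*v*x^5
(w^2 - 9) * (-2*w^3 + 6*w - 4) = -2*w^5 + 24*w^3 - 4*w^2 - 54*w + 36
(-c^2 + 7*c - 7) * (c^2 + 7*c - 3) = -c^4 + 45*c^2 - 70*c + 21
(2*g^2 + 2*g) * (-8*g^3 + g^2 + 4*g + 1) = -16*g^5 - 14*g^4 + 10*g^3 + 10*g^2 + 2*g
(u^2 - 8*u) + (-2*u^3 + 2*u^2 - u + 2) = -2*u^3 + 3*u^2 - 9*u + 2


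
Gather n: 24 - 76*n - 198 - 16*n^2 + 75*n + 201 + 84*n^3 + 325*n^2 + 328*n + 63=84*n^3 + 309*n^2 + 327*n + 90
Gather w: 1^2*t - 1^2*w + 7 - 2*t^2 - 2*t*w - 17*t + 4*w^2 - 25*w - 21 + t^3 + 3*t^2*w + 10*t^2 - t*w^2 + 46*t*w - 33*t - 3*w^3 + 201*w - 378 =t^3 + 8*t^2 - 49*t - 3*w^3 + w^2*(4 - t) + w*(3*t^2 + 44*t + 175) - 392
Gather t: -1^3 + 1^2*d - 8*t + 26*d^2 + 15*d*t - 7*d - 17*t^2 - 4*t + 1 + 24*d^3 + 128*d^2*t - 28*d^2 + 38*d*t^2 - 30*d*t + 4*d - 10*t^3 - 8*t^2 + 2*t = 24*d^3 - 2*d^2 - 2*d - 10*t^3 + t^2*(38*d - 25) + t*(128*d^2 - 15*d - 10)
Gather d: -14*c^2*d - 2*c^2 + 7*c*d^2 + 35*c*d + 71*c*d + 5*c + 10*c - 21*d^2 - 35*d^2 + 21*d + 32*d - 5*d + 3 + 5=-2*c^2 + 15*c + d^2*(7*c - 56) + d*(-14*c^2 + 106*c + 48) + 8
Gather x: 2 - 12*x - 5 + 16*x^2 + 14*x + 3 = 16*x^2 + 2*x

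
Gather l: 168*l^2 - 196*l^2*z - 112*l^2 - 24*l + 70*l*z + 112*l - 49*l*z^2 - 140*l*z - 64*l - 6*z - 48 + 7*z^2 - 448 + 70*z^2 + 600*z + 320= l^2*(56 - 196*z) + l*(-49*z^2 - 70*z + 24) + 77*z^2 + 594*z - 176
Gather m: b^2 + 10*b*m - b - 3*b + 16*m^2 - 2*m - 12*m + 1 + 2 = b^2 - 4*b + 16*m^2 + m*(10*b - 14) + 3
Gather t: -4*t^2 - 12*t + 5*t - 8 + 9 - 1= -4*t^2 - 7*t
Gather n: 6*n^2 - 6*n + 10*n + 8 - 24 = 6*n^2 + 4*n - 16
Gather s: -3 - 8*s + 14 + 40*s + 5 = 32*s + 16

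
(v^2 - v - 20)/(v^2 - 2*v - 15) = (v + 4)/(v + 3)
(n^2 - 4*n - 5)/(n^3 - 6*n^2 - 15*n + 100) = (n + 1)/(n^2 - n - 20)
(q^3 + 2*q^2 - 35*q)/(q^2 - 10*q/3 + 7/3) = 3*q*(q^2 + 2*q - 35)/(3*q^2 - 10*q + 7)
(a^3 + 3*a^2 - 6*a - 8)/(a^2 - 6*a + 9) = (a^3 + 3*a^2 - 6*a - 8)/(a^2 - 6*a + 9)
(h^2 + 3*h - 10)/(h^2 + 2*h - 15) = (h - 2)/(h - 3)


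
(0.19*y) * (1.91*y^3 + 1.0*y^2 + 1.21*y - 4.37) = 0.3629*y^4 + 0.19*y^3 + 0.2299*y^2 - 0.8303*y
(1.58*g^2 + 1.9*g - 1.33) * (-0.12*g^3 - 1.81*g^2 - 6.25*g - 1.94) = -0.1896*g^5 - 3.0878*g^4 - 13.1544*g^3 - 12.5329*g^2 + 4.6265*g + 2.5802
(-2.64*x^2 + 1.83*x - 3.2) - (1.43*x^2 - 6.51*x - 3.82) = -4.07*x^2 + 8.34*x + 0.62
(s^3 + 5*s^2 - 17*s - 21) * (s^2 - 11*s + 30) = s^5 - 6*s^4 - 42*s^3 + 316*s^2 - 279*s - 630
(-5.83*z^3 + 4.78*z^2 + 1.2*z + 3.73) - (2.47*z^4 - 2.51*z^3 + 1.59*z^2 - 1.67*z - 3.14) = -2.47*z^4 - 3.32*z^3 + 3.19*z^2 + 2.87*z + 6.87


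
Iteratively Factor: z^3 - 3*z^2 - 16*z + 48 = (z - 3)*(z^2 - 16) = (z - 4)*(z - 3)*(z + 4)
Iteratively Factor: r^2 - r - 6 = (r + 2)*(r - 3)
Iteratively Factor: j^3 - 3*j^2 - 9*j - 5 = (j + 1)*(j^2 - 4*j - 5) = (j - 5)*(j + 1)*(j + 1)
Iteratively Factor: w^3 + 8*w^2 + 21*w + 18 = (w + 3)*(w^2 + 5*w + 6) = (w + 3)^2*(w + 2)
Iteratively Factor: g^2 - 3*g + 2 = (g - 2)*(g - 1)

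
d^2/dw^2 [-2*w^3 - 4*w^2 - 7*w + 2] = -12*w - 8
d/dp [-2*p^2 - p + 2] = -4*p - 1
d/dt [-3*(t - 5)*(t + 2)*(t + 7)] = -9*t^2 - 24*t + 93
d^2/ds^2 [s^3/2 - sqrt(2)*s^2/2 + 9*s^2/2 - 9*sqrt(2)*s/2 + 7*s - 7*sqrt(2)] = 3*s - sqrt(2) + 9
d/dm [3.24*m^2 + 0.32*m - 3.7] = 6.48*m + 0.32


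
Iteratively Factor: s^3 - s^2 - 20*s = (s - 5)*(s^2 + 4*s) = (s - 5)*(s + 4)*(s)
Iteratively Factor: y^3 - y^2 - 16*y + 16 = (y - 4)*(y^2 + 3*y - 4) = (y - 4)*(y + 4)*(y - 1)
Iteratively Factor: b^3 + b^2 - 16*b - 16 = (b + 4)*(b^2 - 3*b - 4) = (b + 1)*(b + 4)*(b - 4)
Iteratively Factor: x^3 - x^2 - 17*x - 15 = (x + 1)*(x^2 - 2*x - 15) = (x + 1)*(x + 3)*(x - 5)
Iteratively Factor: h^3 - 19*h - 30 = (h + 3)*(h^2 - 3*h - 10) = (h - 5)*(h + 3)*(h + 2)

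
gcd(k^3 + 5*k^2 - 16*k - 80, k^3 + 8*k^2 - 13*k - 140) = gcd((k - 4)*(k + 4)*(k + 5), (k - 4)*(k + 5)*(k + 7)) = k^2 + k - 20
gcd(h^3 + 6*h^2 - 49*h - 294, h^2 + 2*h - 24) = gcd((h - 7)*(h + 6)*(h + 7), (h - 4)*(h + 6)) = h + 6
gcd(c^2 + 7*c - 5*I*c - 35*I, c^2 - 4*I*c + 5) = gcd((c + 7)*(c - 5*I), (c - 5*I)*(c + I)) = c - 5*I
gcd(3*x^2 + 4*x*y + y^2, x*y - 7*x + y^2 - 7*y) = x + y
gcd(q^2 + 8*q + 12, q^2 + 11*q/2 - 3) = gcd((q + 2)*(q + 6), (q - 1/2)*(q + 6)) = q + 6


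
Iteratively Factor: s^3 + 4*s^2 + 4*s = (s + 2)*(s^2 + 2*s) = s*(s + 2)*(s + 2)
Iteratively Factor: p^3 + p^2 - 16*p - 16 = (p + 4)*(p^2 - 3*p - 4) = (p + 1)*(p + 4)*(p - 4)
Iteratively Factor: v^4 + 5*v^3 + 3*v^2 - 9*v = (v + 3)*(v^3 + 2*v^2 - 3*v) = (v - 1)*(v + 3)*(v^2 + 3*v) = v*(v - 1)*(v + 3)*(v + 3)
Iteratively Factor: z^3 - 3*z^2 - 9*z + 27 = (z + 3)*(z^2 - 6*z + 9) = (z - 3)*(z + 3)*(z - 3)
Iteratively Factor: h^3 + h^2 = (h + 1)*(h^2) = h*(h + 1)*(h)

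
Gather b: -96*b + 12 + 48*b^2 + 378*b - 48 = 48*b^2 + 282*b - 36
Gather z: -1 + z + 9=z + 8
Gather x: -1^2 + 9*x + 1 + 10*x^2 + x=10*x^2 + 10*x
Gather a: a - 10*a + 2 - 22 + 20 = -9*a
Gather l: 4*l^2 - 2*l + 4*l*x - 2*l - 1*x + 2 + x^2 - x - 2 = 4*l^2 + l*(4*x - 4) + x^2 - 2*x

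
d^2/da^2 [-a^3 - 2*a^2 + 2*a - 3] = -6*a - 4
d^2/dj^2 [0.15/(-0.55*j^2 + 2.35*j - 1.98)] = (0.09075*j^2 - 0.38775*j - 0.15*(1.1*j - 2.35)*(2.2*j - 4.7) + 0.3267)/(0.55*j^2 - 2.35*j + 1.98)^3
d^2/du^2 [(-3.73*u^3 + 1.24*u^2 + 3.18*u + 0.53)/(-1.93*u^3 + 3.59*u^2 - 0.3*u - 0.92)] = (42.4503500000001*u^6 - 84.0291120000001*u^5 + 33.3411360000001*u^4 + 33.9332439999999*u^3 + 6.53556600000002*u^2 - 35.003724*u - 3.94008)/(7.189057*u^9 - 40.117173*u^8 + 77.974509*u^7 - 48.459215*u^6 - 26.126034*u^5 + 37.797936*u^4 - 1.017384*u^3 - 8.867328*u^2 + 0.76176*u + 0.778688)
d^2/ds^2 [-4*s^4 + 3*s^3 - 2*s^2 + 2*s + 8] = -48*s^2 + 18*s - 4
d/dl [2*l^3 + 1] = 6*l^2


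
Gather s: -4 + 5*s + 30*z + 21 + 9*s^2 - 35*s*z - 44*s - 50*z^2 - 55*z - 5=9*s^2 + s*(-35*z - 39) - 50*z^2 - 25*z + 12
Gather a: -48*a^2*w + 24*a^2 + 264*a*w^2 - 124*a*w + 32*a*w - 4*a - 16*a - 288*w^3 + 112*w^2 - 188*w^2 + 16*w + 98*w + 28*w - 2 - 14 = a^2*(24 - 48*w) + a*(264*w^2 - 92*w - 20) - 288*w^3 - 76*w^2 + 142*w - 16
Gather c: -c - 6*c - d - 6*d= -7*c - 7*d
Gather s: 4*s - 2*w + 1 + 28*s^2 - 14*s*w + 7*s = 28*s^2 + s*(11 - 14*w) - 2*w + 1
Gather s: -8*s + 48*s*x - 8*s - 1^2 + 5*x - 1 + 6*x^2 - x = s*(48*x - 16) + 6*x^2 + 4*x - 2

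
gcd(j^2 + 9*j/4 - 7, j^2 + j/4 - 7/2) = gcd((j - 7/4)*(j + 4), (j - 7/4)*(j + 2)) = j - 7/4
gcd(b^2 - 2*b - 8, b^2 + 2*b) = b + 2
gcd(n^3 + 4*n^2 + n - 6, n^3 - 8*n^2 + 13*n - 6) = n - 1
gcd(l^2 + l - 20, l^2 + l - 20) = l^2 + l - 20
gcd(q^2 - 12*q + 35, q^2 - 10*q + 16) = 1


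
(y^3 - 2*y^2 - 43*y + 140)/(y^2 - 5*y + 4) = (y^2 + 2*y - 35)/(y - 1)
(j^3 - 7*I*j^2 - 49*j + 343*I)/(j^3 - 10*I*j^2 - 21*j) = (j^2 - 49)/(j*(j - 3*I))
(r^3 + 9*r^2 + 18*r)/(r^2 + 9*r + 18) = r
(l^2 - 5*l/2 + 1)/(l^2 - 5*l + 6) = (l - 1/2)/(l - 3)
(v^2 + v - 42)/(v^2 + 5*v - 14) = (v - 6)/(v - 2)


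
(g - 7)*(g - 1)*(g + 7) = g^3 - g^2 - 49*g + 49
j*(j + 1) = j^2 + j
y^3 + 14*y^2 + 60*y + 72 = (y + 2)*(y + 6)^2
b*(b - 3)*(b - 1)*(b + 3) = b^4 - b^3 - 9*b^2 + 9*b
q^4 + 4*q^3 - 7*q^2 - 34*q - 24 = (q - 3)*(q + 1)*(q + 2)*(q + 4)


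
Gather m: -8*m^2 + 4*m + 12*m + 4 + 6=-8*m^2 + 16*m + 10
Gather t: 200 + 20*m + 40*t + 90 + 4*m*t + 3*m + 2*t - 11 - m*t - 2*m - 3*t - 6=21*m + t*(3*m + 39) + 273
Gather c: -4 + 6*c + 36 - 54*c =32 - 48*c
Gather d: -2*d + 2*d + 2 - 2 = 0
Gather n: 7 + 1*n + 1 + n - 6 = 2*n + 2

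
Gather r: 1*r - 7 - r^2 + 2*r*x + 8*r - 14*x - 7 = -r^2 + r*(2*x + 9) - 14*x - 14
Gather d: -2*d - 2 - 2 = -2*d - 4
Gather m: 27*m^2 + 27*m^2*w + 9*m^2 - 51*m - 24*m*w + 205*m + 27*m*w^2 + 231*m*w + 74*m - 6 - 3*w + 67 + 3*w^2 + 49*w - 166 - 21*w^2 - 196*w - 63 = m^2*(27*w + 36) + m*(27*w^2 + 207*w + 228) - 18*w^2 - 150*w - 168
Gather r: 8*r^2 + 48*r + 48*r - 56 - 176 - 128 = 8*r^2 + 96*r - 360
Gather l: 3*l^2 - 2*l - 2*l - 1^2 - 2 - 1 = 3*l^2 - 4*l - 4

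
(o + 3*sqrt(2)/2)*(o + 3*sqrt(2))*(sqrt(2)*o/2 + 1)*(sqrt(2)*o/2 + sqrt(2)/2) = o^4/2 + o^3/2 + 11*sqrt(2)*o^3/4 + 11*sqrt(2)*o^2/4 + 9*o^2 + 9*sqrt(2)*o/2 + 9*o + 9*sqrt(2)/2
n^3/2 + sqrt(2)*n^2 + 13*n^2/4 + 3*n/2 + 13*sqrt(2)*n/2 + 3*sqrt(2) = (n/2 + sqrt(2))*(n + 1/2)*(n + 6)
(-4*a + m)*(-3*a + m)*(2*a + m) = 24*a^3 - 2*a^2*m - 5*a*m^2 + m^3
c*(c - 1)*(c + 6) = c^3 + 5*c^2 - 6*c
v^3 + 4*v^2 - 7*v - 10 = (v - 2)*(v + 1)*(v + 5)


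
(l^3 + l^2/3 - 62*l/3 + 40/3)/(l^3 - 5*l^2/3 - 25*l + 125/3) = (3*l^2 - 14*l + 8)/(3*l^2 - 20*l + 25)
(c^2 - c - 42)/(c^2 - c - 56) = (-c^2 + c + 42)/(-c^2 + c + 56)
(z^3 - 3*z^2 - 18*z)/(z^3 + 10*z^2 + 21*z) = (z - 6)/(z + 7)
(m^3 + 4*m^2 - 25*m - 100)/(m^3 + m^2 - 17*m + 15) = (m^2 - m - 20)/(m^2 - 4*m + 3)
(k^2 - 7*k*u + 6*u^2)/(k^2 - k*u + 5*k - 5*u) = (k - 6*u)/(k + 5)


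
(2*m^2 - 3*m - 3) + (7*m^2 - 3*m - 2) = 9*m^2 - 6*m - 5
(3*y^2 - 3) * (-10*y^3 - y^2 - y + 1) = -30*y^5 - 3*y^4 + 27*y^3 + 6*y^2 + 3*y - 3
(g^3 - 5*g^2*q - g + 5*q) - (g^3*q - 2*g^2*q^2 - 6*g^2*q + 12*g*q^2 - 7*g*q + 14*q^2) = -g^3*q + g^3 + 2*g^2*q^2 + g^2*q - 12*g*q^2 + 7*g*q - g - 14*q^2 + 5*q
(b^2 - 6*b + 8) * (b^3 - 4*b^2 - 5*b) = b^5 - 10*b^4 + 27*b^3 - 2*b^2 - 40*b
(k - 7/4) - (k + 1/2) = -9/4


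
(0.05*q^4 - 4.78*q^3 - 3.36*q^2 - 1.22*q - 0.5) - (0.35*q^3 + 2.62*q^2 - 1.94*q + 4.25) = 0.05*q^4 - 5.13*q^3 - 5.98*q^2 + 0.72*q - 4.75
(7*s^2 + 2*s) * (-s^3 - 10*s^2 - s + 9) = -7*s^5 - 72*s^4 - 27*s^3 + 61*s^2 + 18*s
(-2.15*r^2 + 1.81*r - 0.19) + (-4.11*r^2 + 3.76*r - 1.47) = -6.26*r^2 + 5.57*r - 1.66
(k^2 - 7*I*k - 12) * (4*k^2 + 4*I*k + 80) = 4*k^4 - 24*I*k^3 + 60*k^2 - 608*I*k - 960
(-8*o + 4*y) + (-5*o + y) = -13*o + 5*y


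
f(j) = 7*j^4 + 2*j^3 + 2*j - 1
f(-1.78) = 54.43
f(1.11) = 14.58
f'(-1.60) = -97.33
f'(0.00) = 2.00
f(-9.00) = 44450.00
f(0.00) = -1.00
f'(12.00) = 49250.00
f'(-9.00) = -19924.00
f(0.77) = 3.91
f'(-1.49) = -77.30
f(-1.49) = 23.91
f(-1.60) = 33.48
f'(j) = 28*j^3 + 6*j^2 + 2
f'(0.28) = 3.09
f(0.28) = -0.35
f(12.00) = 148631.00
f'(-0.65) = -3.15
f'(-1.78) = -136.90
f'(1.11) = 47.69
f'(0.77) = 18.34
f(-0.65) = -1.60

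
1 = 1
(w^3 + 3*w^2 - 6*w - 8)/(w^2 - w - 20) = (w^2 - w - 2)/(w - 5)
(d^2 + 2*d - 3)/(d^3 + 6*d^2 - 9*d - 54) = (d - 1)/(d^2 + 3*d - 18)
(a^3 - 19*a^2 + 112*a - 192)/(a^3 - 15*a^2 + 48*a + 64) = (a - 3)/(a + 1)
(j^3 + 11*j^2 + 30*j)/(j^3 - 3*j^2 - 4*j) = (j^2 + 11*j + 30)/(j^2 - 3*j - 4)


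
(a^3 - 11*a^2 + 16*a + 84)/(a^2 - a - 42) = (a^2 - 4*a - 12)/(a + 6)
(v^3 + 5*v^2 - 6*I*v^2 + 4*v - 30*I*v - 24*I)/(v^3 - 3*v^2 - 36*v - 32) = (v - 6*I)/(v - 8)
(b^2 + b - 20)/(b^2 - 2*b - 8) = (b + 5)/(b + 2)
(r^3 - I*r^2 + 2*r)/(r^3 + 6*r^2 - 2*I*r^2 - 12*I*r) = (r + I)/(r + 6)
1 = 1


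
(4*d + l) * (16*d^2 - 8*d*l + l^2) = 64*d^3 - 16*d^2*l - 4*d*l^2 + l^3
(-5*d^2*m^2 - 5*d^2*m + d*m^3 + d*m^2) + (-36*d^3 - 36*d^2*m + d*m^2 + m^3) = -36*d^3 - 5*d^2*m^2 - 41*d^2*m + d*m^3 + 2*d*m^2 + m^3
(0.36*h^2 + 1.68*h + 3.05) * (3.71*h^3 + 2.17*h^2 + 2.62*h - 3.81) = 1.3356*h^5 + 7.014*h^4 + 15.9043*h^3 + 9.6485*h^2 + 1.5902*h - 11.6205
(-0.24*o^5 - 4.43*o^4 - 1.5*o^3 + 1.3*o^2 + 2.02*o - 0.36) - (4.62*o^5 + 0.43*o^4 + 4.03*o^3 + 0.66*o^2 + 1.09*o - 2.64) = -4.86*o^5 - 4.86*o^4 - 5.53*o^3 + 0.64*o^2 + 0.93*o + 2.28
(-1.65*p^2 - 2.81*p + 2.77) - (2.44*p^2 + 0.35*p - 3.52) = -4.09*p^2 - 3.16*p + 6.29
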